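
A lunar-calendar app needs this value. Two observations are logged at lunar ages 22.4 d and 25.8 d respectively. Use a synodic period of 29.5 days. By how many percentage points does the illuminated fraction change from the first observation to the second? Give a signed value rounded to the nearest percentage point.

-32 pp

θ₁ = 360° × 22.4/29.5 = 273.4°, f₁ = (1 − cos θ₁)/2 = 0.471.
θ₂ = 360° × 25.8/29.5 = 314.8°, f₂ = (1 − cos θ₂)/2 = 0.147.
Change = f₂ − f₁ = -0.323 → -32 percentage points.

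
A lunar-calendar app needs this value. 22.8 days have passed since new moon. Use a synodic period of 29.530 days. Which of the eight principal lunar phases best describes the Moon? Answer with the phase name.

last quarter

At 22.8/29.530 of the cycle, θ ≈ 278° — the last quarter range.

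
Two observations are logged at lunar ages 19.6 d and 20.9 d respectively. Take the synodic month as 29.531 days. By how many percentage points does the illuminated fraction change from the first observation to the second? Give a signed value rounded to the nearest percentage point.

θ₁ = 360° × 19.6/29.531 = 238.9°, f₁ = (1 − cos θ₁)/2 = 0.758.
θ₂ = 360° × 20.9/29.531 = 254.8°, f₂ = (1 − cos θ₂)/2 = 0.631.
Change = f₂ − f₁ = -0.127 → -13 percentage points.

-13 percentage points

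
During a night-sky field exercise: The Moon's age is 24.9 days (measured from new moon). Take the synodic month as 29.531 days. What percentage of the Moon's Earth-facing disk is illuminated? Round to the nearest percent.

22%

Elongation θ = 360° × 24.9/29.531 ≈ 303.5°.
cos 303.5° = 0.553, so f = (1 − 0.553)/2 = 0.224, so 22%.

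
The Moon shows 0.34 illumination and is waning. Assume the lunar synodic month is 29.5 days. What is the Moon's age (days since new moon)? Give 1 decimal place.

23.7 days

cos θ = 1 − 2f = 0.320, giving a principal value of 71.3°.
Since the Moon is past full (waning), take the reflex angle: θ = 360° − 71.3° = 288.7°.
At 360°/29.5 d per day, 288.7° corresponds to 23.65 days.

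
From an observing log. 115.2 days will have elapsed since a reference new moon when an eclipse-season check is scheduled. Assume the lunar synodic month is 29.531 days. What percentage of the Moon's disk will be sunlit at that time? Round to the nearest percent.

9%

115.2 d spans 3 complete synodic months (3 × 29.531 = 88.59 d) plus 26.61 d.
Elongation θ = 360° × 26.61/29.531 ≈ 324.4°.
With cos θ = 0.813, the lit fraction is (1 − 0.813)/2 ≈ 0.094, so 9%.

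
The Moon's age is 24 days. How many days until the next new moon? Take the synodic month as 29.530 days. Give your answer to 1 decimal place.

5.5 days

The next new moon completes the synodic month: 29.530 − 24 = 5.530 days.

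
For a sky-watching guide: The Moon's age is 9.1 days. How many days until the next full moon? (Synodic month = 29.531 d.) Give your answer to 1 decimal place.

5.7 days

Full moon occurs at elongation 180°, i.e. at age 29.531 × 180/360 = 14.765 d.
So 5.665 days remain (14.765 − 9.1).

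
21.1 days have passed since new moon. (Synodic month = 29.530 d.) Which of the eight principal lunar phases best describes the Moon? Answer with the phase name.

last quarter

θ ≈ 360° × 21.1/29.530 = 257°, which falls in the last quarter sector.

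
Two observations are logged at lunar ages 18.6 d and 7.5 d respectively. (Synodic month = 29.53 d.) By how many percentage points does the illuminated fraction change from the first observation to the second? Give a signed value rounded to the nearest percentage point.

-33 percentage points

θ₁ = 360° × 18.6/29.53 = 226.8°, f₁ = (1 − cos θ₁)/2 = 0.843.
θ₂ = 360° × 7.5/29.53 = 91.4°, f₂ = (1 − cos θ₂)/2 = 0.512.
Change = f₂ − f₁ = -0.330 → -33 percentage points.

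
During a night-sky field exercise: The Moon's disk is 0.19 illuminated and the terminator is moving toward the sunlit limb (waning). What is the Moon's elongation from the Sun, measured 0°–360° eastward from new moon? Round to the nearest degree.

308°

cos θ = 1 − 2f = 0.620, giving a principal value of 51.7°.
Waning ⇒ past full, so θ = 360° − 51.7° = 308.3°.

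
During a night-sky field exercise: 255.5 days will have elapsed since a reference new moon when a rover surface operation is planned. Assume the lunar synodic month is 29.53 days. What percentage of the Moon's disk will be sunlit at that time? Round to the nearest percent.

Reduce mod P: 255.5 − 8×29.53 = 19.26 d into the current lunation.
Elongation θ = 360° × 19.26/29.53 ≈ 234.8°.
With cos θ = (-0.576), the lit fraction is (1 − (-0.576))/2 ≈ 0.788, so 79%.

79%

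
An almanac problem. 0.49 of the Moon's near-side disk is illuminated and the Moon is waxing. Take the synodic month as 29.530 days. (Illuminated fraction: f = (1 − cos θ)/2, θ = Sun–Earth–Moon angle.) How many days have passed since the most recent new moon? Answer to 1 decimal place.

Invert f = (1 − cos θ)/2 to get cos θ = 1 − 2(0.49) = 0.020, hence θ₀ = arccos 0.020 = 88.9°.
Before full moon the principal value applies: θ = 88.9°.
That fraction of the synodic month is 88.9/360 × 29.530 d ≈ 7.29 d.

7.3 days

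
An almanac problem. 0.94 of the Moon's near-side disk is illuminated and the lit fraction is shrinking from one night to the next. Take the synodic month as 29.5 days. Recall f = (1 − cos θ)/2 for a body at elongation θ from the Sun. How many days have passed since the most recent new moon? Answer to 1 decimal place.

Invert f = (1 − cos θ)/2 to get cos θ = 1 − 2(0.94) = -0.880, hence θ₀ = arccos -0.880 = 151.6°.
Since the Moon is past full (waning), take the reflex angle: θ = 360° − 151.6° = 208.4°.
Age = 29.5 × 208.4°/360° ≈ 17.07 days.

17.1 days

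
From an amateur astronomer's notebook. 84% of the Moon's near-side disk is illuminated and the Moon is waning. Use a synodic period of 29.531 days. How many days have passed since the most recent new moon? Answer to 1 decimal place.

From f = (1 − cos θ)/2: cos θ = 1 − 2×0.84 = -0.680; arccos → 132.8°.
Waning ⇒ past full, so θ = 360° − 132.8° = 227.2°.
That fraction of the synodic month is 227.2/360 × 29.531 d ≈ 18.63 d.

18.6 days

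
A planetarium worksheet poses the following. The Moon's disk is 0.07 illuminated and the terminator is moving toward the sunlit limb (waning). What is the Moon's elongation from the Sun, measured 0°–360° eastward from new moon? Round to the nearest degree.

From f = (1 − cos θ)/2: cos θ = 1 − 2×0.07 = 0.860; arccos → 30.7°.
Waning ⇒ past full, so θ = 360° − 30.7° = 329.3°.

329°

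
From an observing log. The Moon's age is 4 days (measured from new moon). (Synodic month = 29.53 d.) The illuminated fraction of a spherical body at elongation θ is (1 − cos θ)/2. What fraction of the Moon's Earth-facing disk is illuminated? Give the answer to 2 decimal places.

The Moon has covered 4/29.53 of its cycle, so θ ≈ 360° × 4/29.53 = 48.8°.
Illuminated fraction = (1 − cos 48.8°)/2 = (1 − 0.659)/2 ≈ 0.170.

0.17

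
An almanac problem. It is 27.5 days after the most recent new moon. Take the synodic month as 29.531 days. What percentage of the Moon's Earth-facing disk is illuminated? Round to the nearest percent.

Phase angle: θ = 360°·(27.5 d)/(29.531 d) = 335.2°.
Illuminated fraction = (1 − cos 335.2°)/2 = (1 − 0.908)/2 ≈ 0.046, so 5%.

5%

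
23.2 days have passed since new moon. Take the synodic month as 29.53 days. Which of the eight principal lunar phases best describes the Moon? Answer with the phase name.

At 23.2/29.53 of the cycle, θ ≈ 283° — the last quarter range.

last quarter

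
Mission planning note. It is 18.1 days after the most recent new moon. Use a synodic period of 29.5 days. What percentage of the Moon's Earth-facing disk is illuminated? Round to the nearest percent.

88%

The Moon has covered 18.1/29.5 of its cycle, so θ ≈ 360° × 18.1/29.5 = 220.9°.
With cos θ = (-0.756), the lit fraction is (1 − (-0.756))/2 ≈ 0.878, so 88%.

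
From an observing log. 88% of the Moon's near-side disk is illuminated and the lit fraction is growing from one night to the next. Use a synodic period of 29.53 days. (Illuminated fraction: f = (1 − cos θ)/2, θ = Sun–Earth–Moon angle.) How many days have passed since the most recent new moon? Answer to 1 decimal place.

11.4 days

cos θ = 1 − 2f = -0.760, giving a principal value of 139.5°.
The Moon is waxing (0°–180°), so θ = 139.5° directly.
Age = 29.53 × 139.5°/360° ≈ 11.44 days.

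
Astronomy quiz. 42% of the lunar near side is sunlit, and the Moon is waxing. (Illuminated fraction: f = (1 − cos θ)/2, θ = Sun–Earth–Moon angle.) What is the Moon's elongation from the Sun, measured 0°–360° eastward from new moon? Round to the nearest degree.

81°

Invert f = (1 − cos θ)/2 to get cos θ = 1 − 2(0.42) = 0.160, hence θ₀ = arccos 0.160 = 80.8°.
The Moon is waxing (0°–180°), so θ = 80.8° directly.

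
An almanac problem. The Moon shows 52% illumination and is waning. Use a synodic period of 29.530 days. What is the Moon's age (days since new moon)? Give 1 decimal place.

cos θ = 1 − 2f = -0.040, giving a principal value of 92.3°.
Waning ⇒ past full, so θ = 360° − 92.3° = 267.7°.
That fraction of the synodic month is 267.7/360 × 29.530 d ≈ 21.96 d.

22.0 days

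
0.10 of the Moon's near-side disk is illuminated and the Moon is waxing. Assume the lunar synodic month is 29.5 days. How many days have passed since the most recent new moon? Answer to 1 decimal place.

cos θ = 1 − 2f = 0.800, giving a principal value of 36.9°.
Waxing ⇒ before full, so θ = 36.9°.
Age = 29.5 × 36.9°/360° ≈ 3.02 days.

3.0 days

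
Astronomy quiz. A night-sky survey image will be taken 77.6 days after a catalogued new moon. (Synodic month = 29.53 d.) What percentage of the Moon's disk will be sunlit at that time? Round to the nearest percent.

77.6/29.53 = 2.628 lunations, so 2 complete cycles and 18.54 d into the next.
Elongation θ = 360° × 18.54/29.53 ≈ 226.0°.
Illuminated fraction = (1 − cos 226.0°)/2 = (1 − (-0.694))/2 ≈ 0.847, so 85%.

85%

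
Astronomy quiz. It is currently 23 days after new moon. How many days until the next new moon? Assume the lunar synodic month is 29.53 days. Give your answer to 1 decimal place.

6.5 days

One full lunation from the last new moon is 29.53 d; remaining = 29.53 − 23 = 6.530 d.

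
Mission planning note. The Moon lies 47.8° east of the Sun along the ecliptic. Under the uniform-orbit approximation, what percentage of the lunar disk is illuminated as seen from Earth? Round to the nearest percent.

16%

Half-versine of 47.8°: (1 − 0.672)/2 = 0.164, i.e. 16%.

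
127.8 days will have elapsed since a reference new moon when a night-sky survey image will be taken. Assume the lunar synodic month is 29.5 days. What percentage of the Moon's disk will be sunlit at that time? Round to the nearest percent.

127.8/29.5 = 4.332 lunations, so 4 complete cycles and 9.80 d into the next.
Phase angle: θ = 360°·(9.80 d)/(29.5 d) = 119.6°.
Illuminated fraction = (1 − cos 119.6°)/2 = (1 − (-0.494))/2 ≈ 0.747, so 75%.

75%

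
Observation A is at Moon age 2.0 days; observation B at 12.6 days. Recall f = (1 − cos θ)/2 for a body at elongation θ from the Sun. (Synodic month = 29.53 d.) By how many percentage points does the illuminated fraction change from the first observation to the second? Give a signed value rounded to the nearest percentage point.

First observation: θ = 360°·2.0/29.53 = 24.4°, so f = 0.045.
Second observation: θ = 153.6°, f = 0.948.
Δf = 0.948 − 0.045 = +0.903, i.e. +90 pp.

+90 pp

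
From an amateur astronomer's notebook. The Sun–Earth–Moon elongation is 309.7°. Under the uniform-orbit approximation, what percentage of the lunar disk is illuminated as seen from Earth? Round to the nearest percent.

18%

cos 309.7° = 0.639, so f = (1 − 0.639)/2 = 0.181, i.e. 18%.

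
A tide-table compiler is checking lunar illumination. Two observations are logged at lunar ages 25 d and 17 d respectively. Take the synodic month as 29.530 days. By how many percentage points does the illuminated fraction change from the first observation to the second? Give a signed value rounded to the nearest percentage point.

+73 pp

θ₁ = 360° × 25/29.530 = 304.8°, f₁ = (1 − cos θ₁)/2 = 0.215.
θ₂ = 360° × 17/29.530 = 207.2°, f₂ = (1 − cos θ₂)/2 = 0.945.
Change = f₂ − f₁ = +0.730 → +73 percentage points.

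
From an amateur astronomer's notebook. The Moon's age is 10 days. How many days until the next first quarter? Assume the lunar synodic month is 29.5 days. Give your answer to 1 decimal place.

First quarter is 0.25 of the way through the cycle: age 0.25 × 29.5 = 7.375 d.
Already past this cycle's first quarter; the next is at 7.375 + 29.5 = 36.875 d, so 36.875 − 10 = 26.875 days.

26.9 days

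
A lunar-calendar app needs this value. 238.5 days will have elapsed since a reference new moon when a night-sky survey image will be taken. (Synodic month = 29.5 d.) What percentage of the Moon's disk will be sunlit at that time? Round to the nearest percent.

Reduce mod P: 238.5 − 8×29.5 = 2.50 d into the current lunation.
Elongation θ = 360° × 2.50/29.5 ≈ 30.5°.
With cos θ = 0.862, the lit fraction is (1 − 0.862)/2 ≈ 0.069, so 7%.

7%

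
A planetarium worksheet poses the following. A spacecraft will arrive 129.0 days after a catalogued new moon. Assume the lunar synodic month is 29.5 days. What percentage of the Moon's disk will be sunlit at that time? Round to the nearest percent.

85%

129.0 d spans 4 complete synodic months (4 × 29.5 = 118.00 d) plus 11.00 d.
Phase angle: θ = 360°·(11.00 d)/(29.5 d) = 134.2°.
cos 134.2° = (-0.698), so f = (1 − (-0.698))/2 = 0.849, so 85%.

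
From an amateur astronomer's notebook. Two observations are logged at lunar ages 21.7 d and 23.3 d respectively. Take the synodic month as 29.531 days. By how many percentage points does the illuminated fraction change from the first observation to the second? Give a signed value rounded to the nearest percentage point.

First observation: θ = 360°·21.7/29.531 = 264.5°, so f = 0.548.
Second observation: θ = 284.0°, f = 0.379.
Δf = 0.379 − 0.548 = -0.169, i.e. -17 pp.

-17 pp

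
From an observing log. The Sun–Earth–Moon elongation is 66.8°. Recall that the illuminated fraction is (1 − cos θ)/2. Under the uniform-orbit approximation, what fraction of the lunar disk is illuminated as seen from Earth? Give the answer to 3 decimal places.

cos 66.8° = 0.394, so f = (1 − 0.394)/2 = 0.303.

0.303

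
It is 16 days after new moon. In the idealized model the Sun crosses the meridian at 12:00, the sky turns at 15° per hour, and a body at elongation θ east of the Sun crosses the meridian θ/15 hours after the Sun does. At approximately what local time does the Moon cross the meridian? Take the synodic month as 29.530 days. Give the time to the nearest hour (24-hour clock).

01:00

Elongation θ = 360° × 16/29.530 ≈ 195.1°.
The Moon trails the Sun by θ/15 = 195.1/15 ≈ 13.00 hours.
12:00 + 13.00 h ≈ 01:00 → 01:00 to the nearest hour.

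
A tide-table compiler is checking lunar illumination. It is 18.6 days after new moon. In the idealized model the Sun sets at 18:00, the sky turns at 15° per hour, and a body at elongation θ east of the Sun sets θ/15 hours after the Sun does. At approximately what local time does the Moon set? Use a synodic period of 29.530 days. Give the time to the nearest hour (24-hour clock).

The Moon has covered 18.6/29.530 of its cycle, so θ ≈ 360° × 18.6/29.530 = 226.8°.
The Moon trails the Sun by θ/15 = 226.8/15 ≈ 15.12 hours.
18:00 + 15.12 h ≈ 09:07 → 09:00 to the nearest hour.

09:00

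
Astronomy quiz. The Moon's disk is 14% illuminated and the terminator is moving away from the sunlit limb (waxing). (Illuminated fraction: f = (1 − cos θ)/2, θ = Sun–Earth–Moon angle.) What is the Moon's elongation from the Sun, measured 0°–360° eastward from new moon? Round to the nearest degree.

44°

Invert f = (1 − cos θ)/2 to get cos θ = 1 − 2(0.14) = 0.720, hence θ₀ = arccos 0.720 = 43.9°.
Before full moon the principal value applies: θ = 43.9°.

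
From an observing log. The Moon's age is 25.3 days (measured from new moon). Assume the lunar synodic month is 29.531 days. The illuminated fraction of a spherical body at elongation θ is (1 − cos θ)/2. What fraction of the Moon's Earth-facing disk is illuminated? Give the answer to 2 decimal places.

0.19

The Moon has covered 25.3/29.531 of its cycle, so θ ≈ 360° × 25.3/29.531 = 308.4°.
Illuminated fraction = (1 − cos 308.4°)/2 = (1 − 0.621)/2 ≈ 0.189.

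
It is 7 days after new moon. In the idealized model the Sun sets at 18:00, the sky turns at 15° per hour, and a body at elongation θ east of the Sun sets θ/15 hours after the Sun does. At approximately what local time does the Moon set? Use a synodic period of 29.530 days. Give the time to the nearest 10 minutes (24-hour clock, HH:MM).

23:40

Phase angle: θ = 360°·(7 d)/(29.530 d) = 85.3°.
The Moon trails the Sun by θ/15 = 85.3/15 ≈ 5.69 hours.
18:00 + 5.689 h ≈ 23:41 → 23:40 to the nearest ten minutes.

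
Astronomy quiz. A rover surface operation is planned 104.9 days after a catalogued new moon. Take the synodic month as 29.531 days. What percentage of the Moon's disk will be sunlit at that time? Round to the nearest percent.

104.9 d spans 3 complete synodic months (3 × 29.531 = 88.59 d) plus 16.31 d.
The Moon has covered 16.31/29.531 of its cycle, so θ ≈ 360° × 16.31/29.531 = 198.8°.
Illuminated fraction = (1 − cos 198.8°)/2 = (1 − (-0.947))/2 ≈ 0.973, so 97%.

97%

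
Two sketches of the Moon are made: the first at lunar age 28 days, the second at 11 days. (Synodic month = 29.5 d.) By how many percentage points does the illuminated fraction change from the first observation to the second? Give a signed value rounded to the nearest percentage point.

θ₁ = 360° × 28/29.5 = 341.7°, f₁ = (1 − cos θ₁)/2 = 0.025.
θ₂ = 360° × 11/29.5 = 134.2°, f₂ = (1 − cos θ₂)/2 = 0.849.
Change = f₂ − f₁ = +0.824 → +82 percentage points.

+82 pp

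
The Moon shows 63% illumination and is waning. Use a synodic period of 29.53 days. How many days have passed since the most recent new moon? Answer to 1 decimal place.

20.9 days

From f = (1 − cos θ)/2: cos θ = 1 − 2×0.63 = -0.260; arccos → 105.1°.
A waning Moon lies in 180°–360°, so θ = 360° − 105.1° = 254.9°.
That fraction of the synodic month is 254.9/360 × 29.53 d ≈ 20.91 d.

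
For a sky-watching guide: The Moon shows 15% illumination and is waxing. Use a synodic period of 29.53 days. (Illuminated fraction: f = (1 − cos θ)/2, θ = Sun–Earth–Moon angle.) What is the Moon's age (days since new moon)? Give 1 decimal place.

From f = (1 − cos θ)/2: cos θ = 1 − 2×0.15 = 0.700; arccos → 45.6°.
Before full moon the principal value applies: θ = 45.6°.
That fraction of the synodic month is 45.6/360 × 29.53 d ≈ 3.74 d.

3.7 days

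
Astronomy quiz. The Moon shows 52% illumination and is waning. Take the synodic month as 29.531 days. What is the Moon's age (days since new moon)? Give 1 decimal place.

22.0 days

From f = (1 − cos θ)/2: cos θ = 1 − 2×0.52 = -0.040; arccos → 92.3°.
Waning ⇒ past full, so θ = 360° − 92.3° = 267.7°.
At 360°/29.531 d per day, 267.7° corresponds to 21.96 days.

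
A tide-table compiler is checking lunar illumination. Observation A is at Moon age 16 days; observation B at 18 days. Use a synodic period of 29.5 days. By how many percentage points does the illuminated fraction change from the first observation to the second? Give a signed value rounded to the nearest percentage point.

-10 pp

First observation: θ = 360°·16/29.5 = 195.3°, so f = 0.982.
Second observation: θ = 219.7°, f = 0.885.
Δf = 0.885 − 0.982 = -0.097, i.e. -10 pp.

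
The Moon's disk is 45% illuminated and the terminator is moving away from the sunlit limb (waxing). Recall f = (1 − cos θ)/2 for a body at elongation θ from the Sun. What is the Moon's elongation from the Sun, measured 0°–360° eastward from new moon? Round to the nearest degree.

Invert f = (1 − cos θ)/2 to get cos θ = 1 − 2(0.45) = 0.100, hence θ₀ = arccos 0.100 = 84.3°.
The Moon is waxing (0°–180°), so θ = 84.3° directly.

84°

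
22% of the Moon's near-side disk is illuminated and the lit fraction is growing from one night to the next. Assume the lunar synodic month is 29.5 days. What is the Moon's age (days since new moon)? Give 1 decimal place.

4.6 days

From f = (1 − cos θ)/2: cos θ = 1 − 2×0.22 = 0.560; arccos → 55.9°.
The Moon is waxing (0°–180°), so θ = 55.9° directly.
That fraction of the synodic month is 55.9/360 × 29.5 d ≈ 4.58 d.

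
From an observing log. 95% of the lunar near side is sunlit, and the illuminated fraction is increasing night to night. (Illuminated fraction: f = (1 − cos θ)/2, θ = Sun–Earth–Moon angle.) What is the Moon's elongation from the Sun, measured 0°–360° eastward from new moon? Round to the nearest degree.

154°

Invert f = (1 − cos θ)/2 to get cos θ = 1 − 2(0.95) = -0.900, hence θ₀ = arccos -0.900 = 154.2°.
Before full moon the principal value applies: θ = 154.2°.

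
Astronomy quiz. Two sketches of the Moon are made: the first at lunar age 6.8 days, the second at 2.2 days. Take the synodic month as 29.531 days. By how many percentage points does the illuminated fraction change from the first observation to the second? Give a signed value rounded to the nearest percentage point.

-38 percentage points

θ₁ = 360° × 6.8/29.531 = 82.9°, f₁ = (1 − cos θ₁)/2 = 0.438.
θ₂ = 360° × 2.2/29.531 = 26.8°, f₂ = (1 − cos θ₂)/2 = 0.054.
Change = f₂ − f₁ = -0.384 → -38 percentage points.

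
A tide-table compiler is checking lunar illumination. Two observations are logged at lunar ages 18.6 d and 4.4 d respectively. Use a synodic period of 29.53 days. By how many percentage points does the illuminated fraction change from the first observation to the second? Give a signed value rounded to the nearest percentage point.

-64 percentage points

θ₁ = 360° × 18.6/29.53 = 226.8°, f₁ = (1 − cos θ₁)/2 = 0.843.
θ₂ = 360° × 4.4/29.53 = 53.6°, f₂ = (1 − cos θ₂)/2 = 0.204.
Change = f₂ − f₁ = -0.639 → -64 percentage points.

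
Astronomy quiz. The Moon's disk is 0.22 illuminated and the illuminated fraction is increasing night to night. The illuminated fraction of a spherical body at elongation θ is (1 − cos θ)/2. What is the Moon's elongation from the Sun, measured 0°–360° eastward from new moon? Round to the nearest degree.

56°

From f = (1 − cos θ)/2: cos θ = 1 − 2×0.22 = 0.560; arccos → 55.9°.
Before full moon the principal value applies: θ = 55.9°.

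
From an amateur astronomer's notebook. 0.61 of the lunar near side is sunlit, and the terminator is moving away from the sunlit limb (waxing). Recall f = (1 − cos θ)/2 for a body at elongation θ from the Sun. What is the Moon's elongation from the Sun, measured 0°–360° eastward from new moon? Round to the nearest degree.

103°

cos θ = 1 − 2f = -0.220, giving a principal value of 102.7°.
Waxing ⇒ before full, so θ = 102.7°.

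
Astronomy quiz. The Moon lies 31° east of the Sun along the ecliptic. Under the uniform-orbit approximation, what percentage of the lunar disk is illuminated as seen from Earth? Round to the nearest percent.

f = (1 − cos 31°)/2 = (1 − 0.857)/2 ≈ 0.071, i.e. 7%.

7%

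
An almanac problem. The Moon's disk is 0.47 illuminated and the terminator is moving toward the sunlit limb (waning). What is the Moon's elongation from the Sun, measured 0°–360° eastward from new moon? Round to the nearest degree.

273°

Invert f = (1 − cos θ)/2 to get cos θ = 1 − 2(0.47) = 0.060, hence θ₀ = arccos 0.060 = 86.6°.
A waning Moon lies in 180°–360°, so θ = 360° − 86.6° = 273.4°.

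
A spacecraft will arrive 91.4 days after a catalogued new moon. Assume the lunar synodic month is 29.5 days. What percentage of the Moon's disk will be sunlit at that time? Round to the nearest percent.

9%

91.4/29.5 = 3.098 lunations, so 3 complete cycles and 2.90 d into the next.
Phase angle: θ = 360°·(2.90 d)/(29.5 d) = 35.4°.
With cos θ = 0.815, the lit fraction is (1 − 0.815)/2 ≈ 0.092, so 9%.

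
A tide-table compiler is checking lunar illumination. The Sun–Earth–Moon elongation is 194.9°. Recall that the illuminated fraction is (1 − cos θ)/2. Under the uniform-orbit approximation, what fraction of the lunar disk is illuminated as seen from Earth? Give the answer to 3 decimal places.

0.983

f = (1 − cos 194.9°)/2 = (1 − (-0.966))/2 ≈ 0.983.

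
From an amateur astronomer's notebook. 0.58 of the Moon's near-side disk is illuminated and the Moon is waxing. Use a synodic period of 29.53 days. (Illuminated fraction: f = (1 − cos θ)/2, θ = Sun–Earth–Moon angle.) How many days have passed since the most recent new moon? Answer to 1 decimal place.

8.1 days

cos θ = 1 − 2f = -0.160, giving a principal value of 99.2°.
The Moon is waxing (0°–180°), so θ = 99.2° directly.
At 360°/29.53 d per day, 99.2° corresponds to 8.14 days.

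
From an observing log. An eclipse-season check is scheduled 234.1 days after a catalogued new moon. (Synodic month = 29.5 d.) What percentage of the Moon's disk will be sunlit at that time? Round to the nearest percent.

4%

Reduce mod P: 234.1 − 7×29.5 = 27.60 d into the current lunation.
Elongation θ = 360° × 27.60/29.5 ≈ 336.8°.
With cos θ = 0.919, the lit fraction is (1 − 0.919)/2 ≈ 0.040, so 4%.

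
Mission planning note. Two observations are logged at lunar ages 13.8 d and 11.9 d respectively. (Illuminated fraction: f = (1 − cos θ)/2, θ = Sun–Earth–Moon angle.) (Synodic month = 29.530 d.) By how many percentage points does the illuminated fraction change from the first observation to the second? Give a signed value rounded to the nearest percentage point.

-8 percentage points

θ₁ = 360° × 13.8/29.530 = 168.2°, f₁ = (1 − cos θ₁)/2 = 0.989.
θ₂ = 360° × 11.9/29.530 = 145.1°, f₂ = (1 − cos θ₂)/2 = 0.910.
Change = f₂ − f₁ = -0.080 → -8 percentage points.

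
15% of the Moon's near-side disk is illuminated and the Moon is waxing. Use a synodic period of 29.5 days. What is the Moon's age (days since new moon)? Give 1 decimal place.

3.7 days

From f = (1 − cos θ)/2: cos θ = 1 − 2×0.15 = 0.700; arccos → 45.6°.
The Moon is waxing (0°–180°), so θ = 45.6° directly.
That fraction of the synodic month is 45.6/360 × 29.5 d ≈ 3.73 d.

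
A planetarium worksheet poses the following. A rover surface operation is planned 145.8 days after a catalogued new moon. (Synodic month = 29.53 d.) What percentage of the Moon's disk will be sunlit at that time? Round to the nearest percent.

4%

145.8/29.53 = 4.937 lunations, so 4 complete cycles and 27.68 d into the next.
The Moon has covered 27.68/29.53 of its cycle, so θ ≈ 360° × 27.68/29.53 = 337.4°.
With cos θ = 0.924, the lit fraction is (1 − 0.924)/2 ≈ 0.038, so 4%.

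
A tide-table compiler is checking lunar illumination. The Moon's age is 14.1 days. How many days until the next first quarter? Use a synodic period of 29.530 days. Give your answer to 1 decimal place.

First quarter occurs at elongation 90°, i.e. at age 29.530 × 90/360 = 7.383 d.
Already past this cycle's first quarter; the next is at 7.383 + 29.530 = 36.913 d, so 36.913 − 14.1 = 22.813 days.

22.8 days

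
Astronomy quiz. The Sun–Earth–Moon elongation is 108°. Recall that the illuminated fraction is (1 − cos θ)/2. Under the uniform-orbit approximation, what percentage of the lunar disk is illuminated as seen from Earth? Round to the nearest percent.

Half-versine of 108°: (1 − (-0.309))/2 = 0.655, i.e. 65%.

65%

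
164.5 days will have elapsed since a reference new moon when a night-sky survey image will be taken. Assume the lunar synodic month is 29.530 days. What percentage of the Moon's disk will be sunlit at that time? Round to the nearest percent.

95%

164.5/29.530 = 5.571 lunations, so 5 complete cycles and 16.85 d into the next.
Phase angle: θ = 360°·(16.85 d)/(29.530 d) = 205.4°.
Illuminated fraction = (1 − cos 205.4°)/2 = (1 − (-0.903))/2 ≈ 0.952, so 95%.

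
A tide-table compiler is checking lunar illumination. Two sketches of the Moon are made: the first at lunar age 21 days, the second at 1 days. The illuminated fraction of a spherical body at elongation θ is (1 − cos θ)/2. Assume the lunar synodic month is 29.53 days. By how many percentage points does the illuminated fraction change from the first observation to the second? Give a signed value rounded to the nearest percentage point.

-61 pp

θ₁ = 360° × 21/29.53 = 256.0°, f₁ = (1 − cos θ₁)/2 = 0.621.
θ₂ = 360° × 1/29.53 = 12.2°, f₂ = (1 − cos θ₂)/2 = 0.011.
Change = f₂ − f₁ = -0.610 → -61 percentage points.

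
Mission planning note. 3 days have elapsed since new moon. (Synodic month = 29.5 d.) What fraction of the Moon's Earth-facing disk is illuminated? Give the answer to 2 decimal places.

The Moon has covered 3/29.5 of its cycle, so θ ≈ 360° × 3/29.5 = 36.6°.
cos 36.6° = 0.803, so f = (1 − 0.803)/2 = 0.099.

0.10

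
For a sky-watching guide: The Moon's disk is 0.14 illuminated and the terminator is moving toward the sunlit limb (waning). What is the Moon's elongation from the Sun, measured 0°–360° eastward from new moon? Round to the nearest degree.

From f = (1 − cos θ)/2: cos θ = 1 − 2×0.14 = 0.720; arccos → 43.9°.
Since the Moon is past full (waning), take the reflex angle: θ = 360° − 43.9° = 316.1°.

316°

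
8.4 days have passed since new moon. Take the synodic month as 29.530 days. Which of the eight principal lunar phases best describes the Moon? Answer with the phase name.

first quarter

θ ≈ 360° × 8.4/29.530 = 102°, which falls in the first quarter sector.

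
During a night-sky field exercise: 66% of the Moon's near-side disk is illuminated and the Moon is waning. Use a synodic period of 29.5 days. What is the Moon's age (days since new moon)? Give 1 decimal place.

20.6 days

cos θ = 1 − 2f = -0.320, giving a principal value of 108.7°.
Waning ⇒ past full, so θ = 360° − 108.7° = 251.3°.
At 360°/29.5 d per day, 251.3° corresponds to 20.60 days.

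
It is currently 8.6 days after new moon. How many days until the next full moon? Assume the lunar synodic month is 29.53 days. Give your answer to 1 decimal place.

Full moon occurs at elongation 180°, i.e. at age 29.53 × 180/360 = 14.765 d.
So 6.165 days remain (14.765 − 8.6).

6.2 days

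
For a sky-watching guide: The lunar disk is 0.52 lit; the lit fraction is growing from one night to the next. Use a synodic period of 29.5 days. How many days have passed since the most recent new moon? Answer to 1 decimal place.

Invert f = (1 − cos θ)/2 to get cos θ = 1 − 2(0.52) = -0.040, hence θ₀ = arccos -0.040 = 92.3°.
The Moon is waxing (0°–180°), so θ = 92.3° directly.
That fraction of the synodic month is 92.3/360 × 29.5 d ≈ 7.56 d.

7.6 days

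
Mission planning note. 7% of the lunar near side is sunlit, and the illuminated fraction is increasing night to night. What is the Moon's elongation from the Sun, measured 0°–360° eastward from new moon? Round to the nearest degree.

Invert f = (1 − cos θ)/2 to get cos θ = 1 − 2(0.07) = 0.860, hence θ₀ = arccos 0.860 = 30.7°.
The Moon is waxing (0°–180°), so θ = 30.7° directly.

31°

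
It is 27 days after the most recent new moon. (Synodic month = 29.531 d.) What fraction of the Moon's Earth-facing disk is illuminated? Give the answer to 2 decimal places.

0.07

The Moon has covered 27/29.531 of its cycle, so θ ≈ 360° × 27/29.531 = 329.1°.
cos 329.1° = 0.858, so f = (1 − 0.858)/2 = 0.071.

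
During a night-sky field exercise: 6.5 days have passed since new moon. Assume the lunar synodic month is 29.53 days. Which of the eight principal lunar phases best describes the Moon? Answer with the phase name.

first quarter

θ ≈ 360° × 6.5/29.53 = 79°, which falls in the first quarter sector.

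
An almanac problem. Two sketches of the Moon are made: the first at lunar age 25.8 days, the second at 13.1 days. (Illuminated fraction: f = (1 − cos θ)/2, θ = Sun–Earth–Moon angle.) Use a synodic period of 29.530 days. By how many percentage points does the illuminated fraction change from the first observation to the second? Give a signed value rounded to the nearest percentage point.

+82 percentage points

First observation: θ = 360°·25.8/29.530 = 314.5°, so f = 0.149.
Second observation: θ = 159.7°, f = 0.969.
Δf = 0.969 − 0.149 = +0.820, i.e. +82 pp.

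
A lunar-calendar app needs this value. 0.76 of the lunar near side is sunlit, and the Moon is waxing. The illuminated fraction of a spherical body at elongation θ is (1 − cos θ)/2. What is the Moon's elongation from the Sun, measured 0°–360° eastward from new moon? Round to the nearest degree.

121°

Invert f = (1 − cos θ)/2 to get cos θ = 1 − 2(0.76) = -0.520, hence θ₀ = arccos -0.520 = 121.3°.
Waxing ⇒ before full, so θ = 121.3°.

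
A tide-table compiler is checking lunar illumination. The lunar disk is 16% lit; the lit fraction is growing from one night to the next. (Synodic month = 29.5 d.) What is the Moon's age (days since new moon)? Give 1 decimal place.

3.9 days

From f = (1 − cos θ)/2: cos θ = 1 − 2×0.16 = 0.680; arccos → 47.2°.
Waxing ⇒ before full, so θ = 47.2°.
Age = 29.5 × 47.2°/360° ≈ 3.86 days.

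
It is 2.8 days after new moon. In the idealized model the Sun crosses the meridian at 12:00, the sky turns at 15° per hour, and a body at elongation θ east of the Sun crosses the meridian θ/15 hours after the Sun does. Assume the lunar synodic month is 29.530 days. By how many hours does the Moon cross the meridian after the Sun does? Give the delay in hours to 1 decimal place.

2.3 h

The Moon has covered 2.8/29.530 of its cycle, so θ ≈ 360° × 2.8/29.530 = 34.1°.
The Moon trails the Sun by θ/15 = 34.1/15 ≈ 2.28 hours.
So the Moon crosses the meridian 2.28 h after the Sun.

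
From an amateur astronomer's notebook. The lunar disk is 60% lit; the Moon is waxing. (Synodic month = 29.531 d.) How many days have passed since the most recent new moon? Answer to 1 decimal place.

8.3 days

From f = (1 − cos θ)/2: cos θ = 1 − 2×0.60 = -0.200; arccos → 101.5°.
The Moon is waxing (0°–180°), so θ = 101.5° directly.
At 360°/29.531 d per day, 101.5° corresponds to 8.33 days.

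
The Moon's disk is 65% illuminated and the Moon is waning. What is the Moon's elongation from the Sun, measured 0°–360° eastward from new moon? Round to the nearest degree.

253°

cos θ = 1 − 2f = -0.300, giving a principal value of 107.5°.
A waning Moon lies in 180°–360°, so θ = 360° − 107.5° = 252.5°.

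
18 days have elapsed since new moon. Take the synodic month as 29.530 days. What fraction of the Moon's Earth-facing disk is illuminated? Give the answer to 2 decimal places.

0.89

Phase angle: θ = 360°·(18 d)/(29.530 d) = 219.4°.
cos 219.4° = (-0.772), so f = (1 − (-0.772))/2 = 0.886.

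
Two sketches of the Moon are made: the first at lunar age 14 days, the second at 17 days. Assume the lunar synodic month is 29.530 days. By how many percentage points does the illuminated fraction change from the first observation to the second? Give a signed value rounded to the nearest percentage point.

-5 pp

First observation: θ = 360°·14/29.530 = 170.7°, so f = 0.993.
Second observation: θ = 207.2°, f = 0.945.
Δf = 0.945 − 0.993 = -0.049, i.e. -5 pp.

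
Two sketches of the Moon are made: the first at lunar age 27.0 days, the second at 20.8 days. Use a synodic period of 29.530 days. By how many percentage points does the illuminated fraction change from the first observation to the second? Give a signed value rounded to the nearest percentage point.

First observation: θ = 360°·27.0/29.530 = 329.2°, so f = 0.071.
Second observation: θ = 253.6°, f = 0.641.
Δf = 0.641 − 0.071 = +0.571, i.e. +57 pp.

+57 percentage points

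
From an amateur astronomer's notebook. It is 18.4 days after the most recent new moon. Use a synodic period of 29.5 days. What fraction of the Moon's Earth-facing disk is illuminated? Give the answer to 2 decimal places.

0.86

Elongation θ = 360° × 18.4/29.5 ≈ 224.5°.
With cos θ = (-0.713), the lit fraction is (1 − (-0.713))/2 ≈ 0.856.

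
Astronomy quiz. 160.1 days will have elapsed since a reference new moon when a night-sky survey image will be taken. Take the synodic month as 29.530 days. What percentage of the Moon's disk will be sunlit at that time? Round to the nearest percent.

Reduce mod P: 160.1 − 5×29.530 = 12.45 d into the current lunation.
Phase angle: θ = 360°·(12.45 d)/(29.530 d) = 151.8°.
cos 151.8° = (-0.881), so f = (1 − (-0.881))/2 = 0.941, so 94%.

94%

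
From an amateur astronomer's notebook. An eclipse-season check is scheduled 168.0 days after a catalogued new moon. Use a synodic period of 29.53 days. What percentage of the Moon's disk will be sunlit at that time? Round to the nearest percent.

Reduce mod P: 168.0 − 5×29.53 = 20.35 d into the current lunation.
Elongation θ = 360° × 20.35/29.53 ≈ 248.1°.
With cos θ = (-0.373), the lit fraction is (1 − (-0.373))/2 ≈ 0.687, so 69%.

69%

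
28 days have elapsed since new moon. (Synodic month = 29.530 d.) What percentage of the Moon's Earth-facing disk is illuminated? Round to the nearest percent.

3%

Elongation θ = 360° × 28/29.530 ≈ 341.3°.
Illuminated fraction = (1 − cos 341.3°)/2 = (1 − 0.947)/2 ≈ 0.026, so 3%.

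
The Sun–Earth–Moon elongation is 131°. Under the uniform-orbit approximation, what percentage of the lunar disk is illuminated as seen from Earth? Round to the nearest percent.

f = (1 − cos 131°)/2 = (1 − (-0.656))/2 ≈ 0.828, i.e. 83%.

83%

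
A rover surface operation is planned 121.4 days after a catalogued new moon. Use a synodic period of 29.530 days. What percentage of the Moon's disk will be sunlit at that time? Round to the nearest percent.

121.4/29.530 = 4.111 lunations, so 4 complete cycles and 3.28 d into the next.
Phase angle: θ = 360°·(3.28 d)/(29.530 d) = 40.0°.
cos 40.0° = 0.766, so f = (1 − 0.766)/2 = 0.117, so 12%.

12%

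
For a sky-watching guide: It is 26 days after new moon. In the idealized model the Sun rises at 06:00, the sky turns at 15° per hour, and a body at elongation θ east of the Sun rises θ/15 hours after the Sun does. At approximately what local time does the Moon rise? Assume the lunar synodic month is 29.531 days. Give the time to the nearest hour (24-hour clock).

03:00

Elongation θ = 360° × 26/29.531 ≈ 317.0°.
The Moon trails the Sun by θ/15 = 317.0/15 ≈ 21.13 hours.
06:00 + 21.13 h ≈ 03:08 → 03:00 to the nearest hour.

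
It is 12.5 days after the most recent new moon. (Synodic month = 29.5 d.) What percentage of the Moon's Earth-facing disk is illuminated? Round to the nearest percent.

94%

Phase angle: θ = 360°·(12.5 d)/(29.5 d) = 152.5°.
cos 152.5° = (-0.887), so f = (1 − (-0.887))/2 = 0.944, so 94%.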